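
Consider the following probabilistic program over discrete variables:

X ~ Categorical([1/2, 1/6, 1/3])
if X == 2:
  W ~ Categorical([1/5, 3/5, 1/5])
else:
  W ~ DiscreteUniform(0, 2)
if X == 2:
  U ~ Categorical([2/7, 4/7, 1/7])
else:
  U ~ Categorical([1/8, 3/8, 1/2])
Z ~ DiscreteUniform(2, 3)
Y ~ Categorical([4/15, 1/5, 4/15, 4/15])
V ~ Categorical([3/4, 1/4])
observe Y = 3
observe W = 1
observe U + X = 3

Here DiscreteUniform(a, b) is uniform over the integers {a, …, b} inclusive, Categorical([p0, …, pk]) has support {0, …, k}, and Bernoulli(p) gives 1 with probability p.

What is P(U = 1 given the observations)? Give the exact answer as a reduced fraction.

Enumerate traces; 8 have nonzero weight after conditioning:
  (X=1, W=1, U=2, Z=2, Y=3, V=0) weight 1/360
  (X=1, W=1, U=2, Z=2, Y=3, V=1) weight 1/1080
  (X=1, W=1, U=2, Z=3, Y=3, V=0) weight 1/360
  (X=1, W=1, U=2, Z=3, Y=3, V=1) weight 1/1080
  (X=2, W=1, U=1, Z=2, Y=3, V=0) weight 2/175
  (X=2, W=1, U=1, Z=2, Y=3, V=1) weight 2/525
  (X=2, W=1, U=1, Z=3, Y=3, V=0) weight 2/175
  (X=2, W=1, U=1, Z=3, Y=3, V=1) weight 2/525
Group by U:
  weight(U=1) = 16/525
  weight(U=2) = 1/135
Total weight = 16/525 + 1/135 = 179/4725
P(U=1 | obs) = 16/525 / 179/4725 = 144/179
P(U=2 | obs) = 1/135 / 179/4725 = 35/179

P(U = 1 | obs) = 144/179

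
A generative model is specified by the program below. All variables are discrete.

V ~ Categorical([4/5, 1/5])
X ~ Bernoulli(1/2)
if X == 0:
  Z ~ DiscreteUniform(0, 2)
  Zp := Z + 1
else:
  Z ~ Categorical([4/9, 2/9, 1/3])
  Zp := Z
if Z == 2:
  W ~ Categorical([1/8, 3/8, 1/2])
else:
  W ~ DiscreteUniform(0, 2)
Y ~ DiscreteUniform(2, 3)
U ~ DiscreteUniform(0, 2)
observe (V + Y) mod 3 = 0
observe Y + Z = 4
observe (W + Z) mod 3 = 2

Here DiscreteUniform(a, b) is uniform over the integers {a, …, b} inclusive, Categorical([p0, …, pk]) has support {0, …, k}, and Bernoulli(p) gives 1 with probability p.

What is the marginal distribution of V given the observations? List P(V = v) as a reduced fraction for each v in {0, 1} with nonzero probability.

Enumerate traces; 12 have nonzero weight after conditioning:
  (V=0, X=0, Z=1, W=1, Y=3, U=0) weight 1/135
  (V=0, X=0, Z=1, W=1, Y=3, U=1) weight 1/135
  (V=0, X=0, Z=1, W=1, Y=3, U=2) weight 1/135
  (V=0, X=1, Z=1, W=1, Y=3, U=0) weight 2/405
  (V=0, X=1, Z=1, W=1, Y=3, U=1) weight 2/405
  (V=0, X=1, Z=1, W=1, Y=3, U=2) weight 2/405
  (V=1, X=0, Z=2, W=0, Y=2, U=0) weight 1/1440
  (V=1, X=0, Z=2, W=0, Y=2, U=1) weight 1/1440
  … 4 more
Group by V:
  weight(V=0) = 1/27
  weight(V=1) = 1/240
Total weight = 1/27 + 1/240 = 89/2160
P(V=0 | obs) = 1/27 / 89/2160 = 80/89
P(V=1 | obs) = 1/240 / 89/2160 = 9/89

P(V=0) = 80/89, P(V=1) = 9/89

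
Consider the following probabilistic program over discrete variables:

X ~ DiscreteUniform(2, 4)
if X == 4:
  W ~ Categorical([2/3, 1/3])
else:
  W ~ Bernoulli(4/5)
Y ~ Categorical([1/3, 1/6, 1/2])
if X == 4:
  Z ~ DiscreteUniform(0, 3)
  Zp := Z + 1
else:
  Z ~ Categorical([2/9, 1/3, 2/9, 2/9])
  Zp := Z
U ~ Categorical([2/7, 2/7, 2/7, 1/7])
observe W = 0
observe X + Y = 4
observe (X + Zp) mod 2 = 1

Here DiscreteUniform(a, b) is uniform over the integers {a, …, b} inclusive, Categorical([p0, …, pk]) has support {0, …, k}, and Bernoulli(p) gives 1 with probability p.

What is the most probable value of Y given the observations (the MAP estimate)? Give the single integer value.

argmax_v P(Y = v | obs) = 0

Enumerate traces; 24 have nonzero weight after conditioning:
  (X=2, W=0, Y=2, Z=1, U=0) weight 1/315
  (X=2, W=0, Y=2, Z=1, U=1) weight 1/315
  (X=2, W=0, Y=2, Z=1, U=2) weight 1/315
  (X=2, W=0, Y=2, Z=1, U=3) weight 1/630
  (X=2, W=0, Y=2, Z=3, U=0) weight 2/945
  (X=2, W=0, Y=2, Z=3, U=1) weight 2/945
  (X=2, W=0, Y=2, Z=3, U=2) weight 2/945
  (X=2, W=0, Y=2, Z=3, U=3) weight 1/945
  (X=3, W=0, Y=1, Z=0, U=0) weight 2/2835
  (X=4, W=0, Y=0, Z=0, U=0) weight 1/189
  … 14 more
Group by Y:
  weight(Y=0) = 1/27
  weight(Y=1) = 2/405
  weight(Y=2) = 1/54
Total weight = 1/27 + 2/405 + 1/54 = 49/810
P(Y=0 | obs) = 1/27 / 49/810 = 30/49
P(Y=1 | obs) = 2/405 / 49/810 = 4/49
P(Y=2 | obs) = 1/54 / 49/810 = 15/49
argmax = 0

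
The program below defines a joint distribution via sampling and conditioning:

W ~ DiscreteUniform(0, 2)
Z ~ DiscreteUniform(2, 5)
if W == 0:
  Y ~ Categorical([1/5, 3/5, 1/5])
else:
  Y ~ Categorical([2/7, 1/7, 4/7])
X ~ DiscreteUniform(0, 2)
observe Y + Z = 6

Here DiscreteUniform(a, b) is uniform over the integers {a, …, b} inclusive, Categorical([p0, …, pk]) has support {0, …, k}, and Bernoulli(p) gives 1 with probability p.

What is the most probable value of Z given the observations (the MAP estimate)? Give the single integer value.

Enumerate traces; 18 have nonzero weight after conditioning:
  (W=0, Z=4, Y=2, X=0) weight 1/180
  (W=0, Z=4, Y=2, X=1) weight 1/180
  (W=0, Z=4, Y=2, X=2) weight 1/180
  (W=0, Z=5, Y=1, X=0) weight 1/60
  (W=0, Z=5, Y=1, X=1) weight 1/60
  (W=0, Z=5, Y=1, X=2) weight 1/60
  (W=1, Z=4, Y=2, X=0) weight 1/63
  (W=1, Z=4, Y=2, X=1) weight 1/63
  … 10 more
Group by Z:
  weight(Z=4) = 47/420
  weight(Z=5) = 31/420
Total weight = 47/420 + 31/420 = 13/70
P(Z=4 | obs) = 47/420 / 13/70 = 47/78
P(Z=5 | obs) = 31/420 / 13/70 = 31/78
argmax = 4

argmax_v P(Z = v | obs) = 4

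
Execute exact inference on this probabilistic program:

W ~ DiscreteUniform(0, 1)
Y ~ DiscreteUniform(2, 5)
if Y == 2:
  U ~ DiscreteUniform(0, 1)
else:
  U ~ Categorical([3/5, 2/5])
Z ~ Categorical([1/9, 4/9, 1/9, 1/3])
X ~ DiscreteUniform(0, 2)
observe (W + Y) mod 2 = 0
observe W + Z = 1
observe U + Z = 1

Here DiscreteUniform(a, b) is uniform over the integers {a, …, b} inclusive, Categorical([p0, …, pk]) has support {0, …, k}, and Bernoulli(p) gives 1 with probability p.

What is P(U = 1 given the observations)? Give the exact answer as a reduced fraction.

P(U = 1 | obs) = 2/13

Enumerate traces; 12 have nonzero weight after conditioning:
  (W=0, Y=2, U=0, Z=1, X=0) weight 1/108
  (W=0, Y=2, U=0, Z=1, X=1) weight 1/108
  (W=0, Y=2, U=0, Z=1, X=2) weight 1/108
  (W=0, Y=4, U=0, Z=1, X=0) weight 1/90
  (W=0, Y=4, U=0, Z=1, X=1) weight 1/90
  (W=0, Y=4, U=0, Z=1, X=2) weight 1/90
  (W=1, Y=3, U=1, Z=0, X=0) weight 1/540
  (W=1, Y=3, U=1, Z=0, X=1) weight 1/540
  … 4 more
Group by U:
  weight(U=0) = 11/180
  weight(U=1) = 1/90
Total weight = 11/180 + 1/90 = 13/180
P(U=0 | obs) = 11/180 / 13/180 = 11/13
P(U=1 | obs) = 1/90 / 13/180 = 2/13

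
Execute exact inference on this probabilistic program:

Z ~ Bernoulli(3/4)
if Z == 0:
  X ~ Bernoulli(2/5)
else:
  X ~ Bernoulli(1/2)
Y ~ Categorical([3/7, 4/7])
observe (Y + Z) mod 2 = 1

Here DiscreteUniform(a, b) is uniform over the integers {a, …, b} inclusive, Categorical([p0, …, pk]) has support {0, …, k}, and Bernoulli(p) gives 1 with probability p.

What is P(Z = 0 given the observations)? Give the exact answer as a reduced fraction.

Enumerate traces; 4 have nonzero weight after conditioning:
  (Z=0, X=0, Y=1) weight 3/35
  (Z=0, X=1, Y=1) weight 2/35
  (Z=1, X=0, Y=0) weight 9/56
  (Z=1, X=1, Y=0) weight 9/56
Group by Z:
  weight(Z=0) = 1/7
  weight(Z=1) = 9/28
Total weight = 1/7 + 9/28 = 13/28
P(Z=0 | obs) = 1/7 / 13/28 = 4/13
P(Z=1 | obs) = 9/28 / 13/28 = 9/13

P(Z = 0 | obs) = 4/13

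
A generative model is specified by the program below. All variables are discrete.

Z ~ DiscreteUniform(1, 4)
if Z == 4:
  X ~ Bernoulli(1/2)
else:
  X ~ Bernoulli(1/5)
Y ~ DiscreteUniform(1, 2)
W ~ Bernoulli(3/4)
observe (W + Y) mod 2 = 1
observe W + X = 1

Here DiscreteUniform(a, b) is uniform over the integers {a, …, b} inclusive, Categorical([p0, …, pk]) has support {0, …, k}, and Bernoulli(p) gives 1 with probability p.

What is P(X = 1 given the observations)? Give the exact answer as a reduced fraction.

P(X = 1 | obs) = 11/98

Enumerate traces; 8 have nonzero weight after conditioning:
  (Z=1, X=0, Y=2, W=1) weight 3/40
  (Z=1, X=1, Y=1, W=0) weight 1/160
  (Z=2, X=0, Y=2, W=1) weight 3/40
  (Z=2, X=1, Y=1, W=0) weight 1/160
  (Z=3, X=0, Y=2, W=1) weight 3/40
  (Z=3, X=1, Y=1, W=0) weight 1/160
  (Z=4, X=0, Y=2, W=1) weight 3/64
  (Z=4, X=1, Y=1, W=0) weight 1/64
Group by X:
  weight(X=0) = 87/320
  weight(X=1) = 11/320
Total weight = 87/320 + 11/320 = 49/160
P(X=0 | obs) = 87/320 / 49/160 = 87/98
P(X=1 | obs) = 11/320 / 49/160 = 11/98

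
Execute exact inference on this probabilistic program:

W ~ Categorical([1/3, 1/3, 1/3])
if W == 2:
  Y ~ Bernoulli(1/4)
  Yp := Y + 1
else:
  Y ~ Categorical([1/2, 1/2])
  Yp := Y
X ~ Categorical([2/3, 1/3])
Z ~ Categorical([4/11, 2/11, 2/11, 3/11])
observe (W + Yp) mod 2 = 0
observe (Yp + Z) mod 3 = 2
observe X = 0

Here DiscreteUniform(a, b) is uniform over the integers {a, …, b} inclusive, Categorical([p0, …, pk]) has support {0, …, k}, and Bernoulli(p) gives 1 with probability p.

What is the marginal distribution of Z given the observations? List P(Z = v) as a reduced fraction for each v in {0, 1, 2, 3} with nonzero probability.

P(Z=0) = 4/15, P(Z=1) = 4/15, P(Z=2) = 4/15, P(Z=3) = 1/5

Enumerate traces; 4 have nonzero weight after conditioning:
  (W=0, Y=0, X=0, Z=2) weight 2/99
  (W=1, Y=1, X=0, Z=1) weight 2/99
  (W=2, Y=1, X=0, Z=0) weight 2/99
  (W=2, Y=1, X=0, Z=3) weight 1/66
Group by Z:
  weight(Z=0) = 2/99
  weight(Z=1) = 2/99
  weight(Z=2) = 2/99
  weight(Z=3) = 1/66
Total weight = 2/99 + 2/99 + 2/99 + 1/66 = 5/66
P(Z=0 | obs) = 2/99 / 5/66 = 4/15
P(Z=1 | obs) = 2/99 / 5/66 = 4/15
P(Z=2 | obs) = 2/99 / 5/66 = 4/15
P(Z=3 | obs) = 1/66 / 5/66 = 1/5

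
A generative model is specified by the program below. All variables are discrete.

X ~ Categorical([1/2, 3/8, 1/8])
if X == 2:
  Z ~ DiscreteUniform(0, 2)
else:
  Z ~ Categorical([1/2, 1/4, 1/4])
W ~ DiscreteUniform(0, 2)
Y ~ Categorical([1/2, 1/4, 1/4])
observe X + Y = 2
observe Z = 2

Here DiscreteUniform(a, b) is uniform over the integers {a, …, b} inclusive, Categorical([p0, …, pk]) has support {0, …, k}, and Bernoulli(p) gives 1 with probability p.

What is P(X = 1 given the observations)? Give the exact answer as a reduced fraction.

Enumerate traces; 9 have nonzero weight after conditioning:
  (X=0, Z=2, W=0, Y=2) weight 1/96
  (X=0, Z=2, W=1, Y=2) weight 1/96
  (X=0, Z=2, W=2, Y=2) weight 1/96
  (X=1, Z=2, W=0, Y=1) weight 1/128
  (X=1, Z=2, W=1, Y=1) weight 1/128
  (X=1, Z=2, W=2, Y=1) weight 1/128
  (X=2, Z=2, W=0, Y=0) weight 1/144
  (X=2, Z=2, W=1, Y=0) weight 1/144
  … 1 more
Group by X:
  weight(X=0) = 1/32
  weight(X=1) = 3/128
  weight(X=2) = 1/48
Total weight = 1/32 + 3/128 + 1/48 = 29/384
P(X=0 | obs) = 1/32 / 29/384 = 12/29
P(X=1 | obs) = 3/128 / 29/384 = 9/29
P(X=2 | obs) = 1/48 / 29/384 = 8/29

P(X = 1 | obs) = 9/29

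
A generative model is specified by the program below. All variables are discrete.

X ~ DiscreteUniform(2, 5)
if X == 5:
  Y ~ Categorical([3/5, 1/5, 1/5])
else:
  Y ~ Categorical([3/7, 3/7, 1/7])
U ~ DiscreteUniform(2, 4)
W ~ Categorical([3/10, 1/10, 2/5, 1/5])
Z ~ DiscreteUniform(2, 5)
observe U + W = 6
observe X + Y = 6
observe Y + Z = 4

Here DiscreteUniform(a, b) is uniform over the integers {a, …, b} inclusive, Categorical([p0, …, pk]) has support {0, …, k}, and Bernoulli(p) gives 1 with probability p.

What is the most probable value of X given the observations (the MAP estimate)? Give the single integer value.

argmax_v P(X = v | obs) = 5

Enumerate traces; 4 have nonzero weight after conditioning:
  (X=4, Y=2, U=3, W=3, Z=2) weight 1/1680
  (X=4, Y=2, U=4, W=2, Z=2) weight 1/840
  (X=5, Y=1, U=3, W=3, Z=3) weight 1/1200
  (X=5, Y=1, U=4, W=2, Z=3) weight 1/600
Group by X:
  weight(X=4) = 1/560
  weight(X=5) = 1/400
Total weight = 1/560 + 1/400 = 3/700
P(X=4 | obs) = 1/560 / 3/700 = 5/12
P(X=5 | obs) = 1/400 / 3/700 = 7/12
argmax = 5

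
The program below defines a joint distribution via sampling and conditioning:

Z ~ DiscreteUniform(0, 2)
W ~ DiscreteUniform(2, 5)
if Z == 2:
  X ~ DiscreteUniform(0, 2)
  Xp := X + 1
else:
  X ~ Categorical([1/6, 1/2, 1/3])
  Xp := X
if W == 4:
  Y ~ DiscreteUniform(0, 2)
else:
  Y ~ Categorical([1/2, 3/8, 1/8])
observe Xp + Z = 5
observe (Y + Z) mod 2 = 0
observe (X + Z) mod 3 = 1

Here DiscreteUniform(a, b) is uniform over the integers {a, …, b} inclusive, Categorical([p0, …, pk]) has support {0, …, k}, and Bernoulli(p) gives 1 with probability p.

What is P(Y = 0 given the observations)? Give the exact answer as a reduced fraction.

P(Y = 0 | obs) = 44/61

Enumerate traces; 8 have nonzero weight after conditioning:
  (Z=2, W=2, X=2, Y=0) weight 1/72
  (Z=2, W=2, X=2, Y=2) weight 1/288
  (Z=2, W=3, X=2, Y=0) weight 1/72
  (Z=2, W=3, X=2, Y=2) weight 1/288
  (Z=2, W=4, X=2, Y=0) weight 1/108
  (Z=2, W=4, X=2, Y=2) weight 1/108
  (Z=2, W=5, X=2, Y=0) weight 1/72
  (Z=2, W=5, X=2, Y=2) weight 1/288
Group by Y:
  weight(Y=0) = 11/216
  weight(Y=2) = 17/864
Total weight = 11/216 + 17/864 = 61/864
P(Y=0 | obs) = 11/216 / 61/864 = 44/61
P(Y=2 | obs) = 17/864 / 61/864 = 17/61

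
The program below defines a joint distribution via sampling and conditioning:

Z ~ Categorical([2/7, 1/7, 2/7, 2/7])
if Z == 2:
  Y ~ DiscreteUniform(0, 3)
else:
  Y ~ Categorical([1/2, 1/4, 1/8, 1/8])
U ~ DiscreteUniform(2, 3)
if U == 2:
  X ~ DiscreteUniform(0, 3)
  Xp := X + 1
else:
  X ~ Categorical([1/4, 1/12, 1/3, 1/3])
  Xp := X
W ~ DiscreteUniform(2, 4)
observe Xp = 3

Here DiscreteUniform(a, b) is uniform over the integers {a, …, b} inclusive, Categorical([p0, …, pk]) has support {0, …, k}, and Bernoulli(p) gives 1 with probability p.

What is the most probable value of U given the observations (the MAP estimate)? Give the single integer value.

argmax_v P(U = v | obs) = 3

Enumerate traces; 96 have nonzero weight after conditioning:
  (Z=0, Y=0, U=2, X=2, W=2) weight 1/168
  (Z=0, Y=0, U=2, X=2, W=3) weight 1/168
  (Z=0, Y=0, U=2, X=2, W=4) weight 1/168
  (Z=0, Y=0, U=3, X=3, W=2) weight 1/126
  (Z=0, Y=0, U=3, X=3, W=3) weight 1/126
  (Z=0, Y=0, U=3, X=3, W=4) weight 1/126
  (Z=0, Y=1, U=2, X=2, W=2) weight 1/336
  (Z=0, Y=1, U=2, X=2, W=3) weight 1/336
  … 88 more
Group by U:
  weight(U=2) = 1/8
  weight(U=3) = 1/6
Total weight = 1/8 + 1/6 = 7/24
P(U=2 | obs) = 1/8 / 7/24 = 3/7
P(U=3 | obs) = 1/6 / 7/24 = 4/7
argmax = 3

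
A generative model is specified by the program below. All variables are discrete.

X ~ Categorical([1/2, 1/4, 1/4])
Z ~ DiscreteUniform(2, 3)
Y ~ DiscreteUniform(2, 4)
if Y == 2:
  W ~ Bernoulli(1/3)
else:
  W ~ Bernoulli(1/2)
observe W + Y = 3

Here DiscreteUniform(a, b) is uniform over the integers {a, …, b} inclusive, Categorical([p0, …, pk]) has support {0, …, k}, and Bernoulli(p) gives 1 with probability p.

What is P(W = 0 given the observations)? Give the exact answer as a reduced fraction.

P(W = 0 | obs) = 3/5

Enumerate traces; 12 have nonzero weight after conditioning:
  (X=0, Z=2, Y=2, W=1) weight 1/36
  (X=0, Z=2, Y=3, W=0) weight 1/24
  (X=0, Z=3, Y=2, W=1) weight 1/36
  (X=0, Z=3, Y=3, W=0) weight 1/24
  (X=1, Z=2, Y=2, W=1) weight 1/72
  (X=1, Z=2, Y=3, W=0) weight 1/48
  (X=1, Z=3, Y=2, W=1) weight 1/72
  (X=1, Z=3, Y=3, W=0) weight 1/48
  … 4 more
Group by W:
  weight(W=0) = 1/6
  weight(W=1) = 1/9
Total weight = 1/6 + 1/9 = 5/18
P(W=0 | obs) = 1/6 / 5/18 = 3/5
P(W=1 | obs) = 1/9 / 5/18 = 2/5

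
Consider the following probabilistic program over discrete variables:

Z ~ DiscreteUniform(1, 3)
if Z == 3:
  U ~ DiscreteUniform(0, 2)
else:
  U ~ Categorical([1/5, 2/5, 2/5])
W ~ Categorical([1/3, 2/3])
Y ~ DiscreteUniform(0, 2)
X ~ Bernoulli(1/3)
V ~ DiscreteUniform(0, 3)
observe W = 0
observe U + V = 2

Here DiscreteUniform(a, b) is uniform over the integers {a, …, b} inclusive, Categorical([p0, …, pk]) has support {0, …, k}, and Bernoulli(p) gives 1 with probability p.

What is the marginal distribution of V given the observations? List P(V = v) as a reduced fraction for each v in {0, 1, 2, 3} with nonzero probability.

Enumerate traces; 54 have nonzero weight after conditioning:
  (Z=1, U=0, W=0, Y=0, X=0, V=2) weight 1/810
  (Z=1, U=0, W=0, Y=0, X=1, V=2) weight 1/1620
  (Z=1, U=0, W=0, Y=1, X=0, V=2) weight 1/810
  (Z=1, U=0, W=0, Y=1, X=1, V=2) weight 1/1620
  (Z=1, U=0, W=0, Y=2, X=0, V=2) weight 1/810
  (Z=1, U=0, W=0, Y=2, X=1, V=2) weight 1/1620
  (Z=1, U=1, W=0, Y=0, X=0, V=1) weight 1/405
  (Z=1, U=1, W=0, Y=0, X=1, V=1) weight 1/810
  (Z=1, U=2, W=0, Y=0, X=0, V=0) weight 1/405
  … 45 more
Group by V:
  weight(V=0) = 17/540
  weight(V=1) = 17/540
  weight(V=2) = 11/540
Total weight = 17/540 + 17/540 + 11/540 = 1/12
P(V=0 | obs) = 17/540 / 1/12 = 17/45
P(V=1 | obs) = 17/540 / 1/12 = 17/45
P(V=2 | obs) = 11/540 / 1/12 = 11/45

P(V=0) = 17/45, P(V=1) = 17/45, P(V=2) = 11/45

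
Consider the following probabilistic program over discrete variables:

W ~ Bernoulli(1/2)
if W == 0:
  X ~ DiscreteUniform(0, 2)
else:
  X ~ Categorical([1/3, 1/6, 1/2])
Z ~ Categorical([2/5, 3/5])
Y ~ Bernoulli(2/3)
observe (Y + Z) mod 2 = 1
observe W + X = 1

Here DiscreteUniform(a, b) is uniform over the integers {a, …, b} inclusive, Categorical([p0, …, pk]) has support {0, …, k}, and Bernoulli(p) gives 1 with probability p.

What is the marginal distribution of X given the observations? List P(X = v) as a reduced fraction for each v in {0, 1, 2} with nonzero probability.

P(X=0) = 1/2, P(X=1) = 1/2

Enumerate traces; 4 have nonzero weight after conditioning:
  (W=0, X=1, Z=0, Y=1) weight 2/45
  (W=0, X=1, Z=1, Y=0) weight 1/30
  (W=1, X=0, Z=0, Y=1) weight 2/45
  (W=1, X=0, Z=1, Y=0) weight 1/30
Group by X:
  weight(X=0) = 7/90
  weight(X=1) = 7/90
Total weight = 7/90 + 7/90 = 7/45
P(X=0 | obs) = 7/90 / 7/45 = 1/2
P(X=1 | obs) = 7/90 / 7/45 = 1/2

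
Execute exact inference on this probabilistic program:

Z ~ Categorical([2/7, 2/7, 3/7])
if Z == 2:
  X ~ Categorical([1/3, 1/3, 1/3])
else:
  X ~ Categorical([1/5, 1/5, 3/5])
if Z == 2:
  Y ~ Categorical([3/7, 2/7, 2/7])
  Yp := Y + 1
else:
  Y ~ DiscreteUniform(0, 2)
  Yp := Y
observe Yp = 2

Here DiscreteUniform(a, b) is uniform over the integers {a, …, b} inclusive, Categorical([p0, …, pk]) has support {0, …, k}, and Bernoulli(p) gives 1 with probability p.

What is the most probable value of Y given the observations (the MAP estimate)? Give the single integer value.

Enumerate traces; 9 have nonzero weight after conditioning:
  (Z=0, X=0, Y=2) weight 2/105
  (Z=0, X=1, Y=2) weight 2/105
  (Z=0, X=2, Y=2) weight 2/35
  (Z=1, X=0, Y=2) weight 2/105
  (Z=1, X=1, Y=2) weight 2/105
  (Z=1, X=2, Y=2) weight 2/35
  (Z=2, X=0, Y=1) weight 2/49
  (Z=2, X=1, Y=1) weight 2/49
  … 1 more
Group by Y:
  weight(Y=1) = 6/49
  weight(Y=2) = 4/21
Total weight = 6/49 + 4/21 = 46/147
P(Y=1 | obs) = 6/49 / 46/147 = 9/23
P(Y=2 | obs) = 4/21 / 46/147 = 14/23
argmax = 2

argmax_v P(Y = v | obs) = 2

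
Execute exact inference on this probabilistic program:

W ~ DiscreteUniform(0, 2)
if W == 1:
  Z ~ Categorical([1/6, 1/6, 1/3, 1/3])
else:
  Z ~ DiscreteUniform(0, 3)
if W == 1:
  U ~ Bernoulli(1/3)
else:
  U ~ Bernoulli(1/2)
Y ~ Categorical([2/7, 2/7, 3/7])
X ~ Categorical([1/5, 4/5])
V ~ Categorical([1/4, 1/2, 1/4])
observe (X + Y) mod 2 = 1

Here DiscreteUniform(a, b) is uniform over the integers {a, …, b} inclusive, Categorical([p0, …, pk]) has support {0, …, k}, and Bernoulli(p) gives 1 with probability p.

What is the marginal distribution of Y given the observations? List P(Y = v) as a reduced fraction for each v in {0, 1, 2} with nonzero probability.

Enumerate traces; 216 have nonzero weight after conditioning:
  (W=0, Z=0, U=0, Y=0, X=1, V=0) weight 1/420
  (W=0, Z=0, U=0, Y=0, X=1, V=1) weight 1/210
  (W=0, Z=0, U=0, Y=0, X=1, V=2) weight 1/420
  (W=0, Z=0, U=0, Y=1, X=0, V=0) weight 1/1680
  (W=0, Z=0, U=0, Y=1, X=0, V=1) weight 1/840
  (W=0, Z=0, U=0, Y=1, X=0, V=2) weight 1/1680
  (W=0, Z=0, U=0, Y=2, X=1, V=0) weight 1/280
  (W=0, Z=0, U=0, Y=2, X=1, V=1) weight 1/140
  … 208 more
Group by Y:
  weight(Y=0) = 8/35
  weight(Y=1) = 2/35
  weight(Y=2) = 12/35
Total weight = 8/35 + 2/35 + 12/35 = 22/35
P(Y=0 | obs) = 8/35 / 22/35 = 4/11
P(Y=1 | obs) = 2/35 / 22/35 = 1/11
P(Y=2 | obs) = 12/35 / 22/35 = 6/11

P(Y=0) = 4/11, P(Y=1) = 1/11, P(Y=2) = 6/11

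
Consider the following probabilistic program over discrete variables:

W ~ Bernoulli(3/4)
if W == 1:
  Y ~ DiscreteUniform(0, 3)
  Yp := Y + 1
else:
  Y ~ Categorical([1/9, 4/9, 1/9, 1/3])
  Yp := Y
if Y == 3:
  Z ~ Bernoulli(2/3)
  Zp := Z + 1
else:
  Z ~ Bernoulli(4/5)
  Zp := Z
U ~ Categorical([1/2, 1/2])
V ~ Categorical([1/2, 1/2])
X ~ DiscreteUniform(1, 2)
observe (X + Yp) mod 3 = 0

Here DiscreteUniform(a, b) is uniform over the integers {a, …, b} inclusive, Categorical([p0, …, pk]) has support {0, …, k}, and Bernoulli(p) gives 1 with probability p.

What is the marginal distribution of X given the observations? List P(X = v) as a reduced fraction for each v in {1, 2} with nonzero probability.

Enumerate traces; 40 have nonzero weight after conditioning:
  (W=0, Y=1, Z=0, U=0, V=0, X=2) weight 1/360
  (W=0, Y=1, Z=0, U=0, V=1, X=2) weight 1/360
  (W=0, Y=1, Z=0, U=1, V=0, X=2) weight 1/360
  (W=0, Y=1, Z=0, U=1, V=1, X=2) weight 1/360
  (W=0, Y=1, Z=1, U=0, V=0, X=2) weight 1/90
  (W=0, Y=1, Z=1, U=0, V=1, X=2) weight 1/90
  (W=0, Y=1, Z=1, U=1, V=0, X=2) weight 1/90
  (W=0, Y=1, Z=1, U=1, V=1, X=2) weight 1/90
  (W=0, Y=2, Z=0, U=0, V=0, X=1) weight 1/1440
  … 31 more
Group by X:
  weight(X=1) = 31/288
  weight(X=2) = 35/144
Total weight = 31/288 + 35/144 = 101/288
P(X=1 | obs) = 31/288 / 101/288 = 31/101
P(X=2 | obs) = 35/144 / 101/288 = 70/101

P(X=1) = 31/101, P(X=2) = 70/101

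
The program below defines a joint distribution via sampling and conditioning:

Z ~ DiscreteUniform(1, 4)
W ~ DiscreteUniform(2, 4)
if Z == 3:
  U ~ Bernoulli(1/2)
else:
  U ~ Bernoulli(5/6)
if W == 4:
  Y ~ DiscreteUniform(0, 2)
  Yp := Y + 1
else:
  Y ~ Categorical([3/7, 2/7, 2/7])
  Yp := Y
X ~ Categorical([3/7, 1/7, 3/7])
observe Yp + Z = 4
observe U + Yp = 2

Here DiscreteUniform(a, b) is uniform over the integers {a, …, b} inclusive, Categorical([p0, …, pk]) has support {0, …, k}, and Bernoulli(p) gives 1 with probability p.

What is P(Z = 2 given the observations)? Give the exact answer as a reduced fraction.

Enumerate traces; 18 have nonzero weight after conditioning:
  (Z=2, W=2, U=0, Y=2, X=0) weight 1/588
  (Z=2, W=2, U=0, Y=2, X=1) weight 1/1764
  (Z=2, W=2, U=0, Y=2, X=2) weight 1/588
  (Z=2, W=3, U=0, Y=2, X=0) weight 1/588
  (Z=2, W=3, U=0, Y=2, X=1) weight 1/1764
  (Z=2, W=3, U=0, Y=2, X=2) weight 1/588
  (Z=2, W=4, U=0, Y=1, X=0) weight 1/504
  (Z=2, W=4, U=0, Y=1, X=1) weight 1/1512
  (Z=3, W=2, U=1, Y=1, X=0) weight 1/196
  … 9 more
Group by Z:
  weight(Z=2) = 19/1512
  weight(Z=3) = 19/504
Total weight = 19/1512 + 19/504 = 19/378
P(Z=2 | obs) = 19/1512 / 19/378 = 1/4
P(Z=3 | obs) = 19/504 / 19/378 = 3/4

P(Z = 2 | obs) = 1/4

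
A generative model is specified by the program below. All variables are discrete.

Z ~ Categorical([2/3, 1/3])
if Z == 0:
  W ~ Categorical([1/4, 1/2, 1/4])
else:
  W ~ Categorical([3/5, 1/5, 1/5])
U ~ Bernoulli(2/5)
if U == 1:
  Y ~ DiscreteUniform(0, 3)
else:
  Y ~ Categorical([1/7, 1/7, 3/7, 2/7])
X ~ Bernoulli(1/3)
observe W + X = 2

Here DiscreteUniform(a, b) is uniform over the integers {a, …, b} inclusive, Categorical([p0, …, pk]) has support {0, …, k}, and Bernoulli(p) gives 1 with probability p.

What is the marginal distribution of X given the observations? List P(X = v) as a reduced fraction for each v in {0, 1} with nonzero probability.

P(X=0) = 7/13, P(X=1) = 6/13

Enumerate traces; 32 have nonzero weight after conditioning:
  (Z=0, W=1, U=0, Y=0, X=1) weight 1/105
  (Z=0, W=1, U=0, Y=1, X=1) weight 1/105
  (Z=0, W=1, U=0, Y=2, X=1) weight 1/35
  (Z=0, W=1, U=0, Y=3, X=1) weight 2/105
  (Z=0, W=1, U=1, Y=0, X=1) weight 1/90
  (Z=0, W=1, U=1, Y=1, X=1) weight 1/90
  (Z=0, W=1, U=1, Y=2, X=1) weight 1/90
  (Z=0, W=1, U=1, Y=3, X=1) weight 1/90
  (Z=0, W=2, U=0, Y=0, X=0) weight 1/105
  … 23 more
Group by X:
  weight(X=0) = 7/45
  weight(X=1) = 2/15
Total weight = 7/45 + 2/15 = 13/45
P(X=0 | obs) = 7/45 / 13/45 = 7/13
P(X=1 | obs) = 2/15 / 13/45 = 6/13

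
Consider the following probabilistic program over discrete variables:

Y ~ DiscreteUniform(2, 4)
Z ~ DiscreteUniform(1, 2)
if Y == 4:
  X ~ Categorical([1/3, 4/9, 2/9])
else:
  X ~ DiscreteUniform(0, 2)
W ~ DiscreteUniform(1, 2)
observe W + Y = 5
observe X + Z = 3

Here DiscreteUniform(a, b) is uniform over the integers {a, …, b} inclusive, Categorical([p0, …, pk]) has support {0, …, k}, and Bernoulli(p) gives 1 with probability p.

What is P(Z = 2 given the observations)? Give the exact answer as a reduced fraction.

Enumerate traces; 4 have nonzero weight after conditioning:
  (Y=3, Z=1, X=2, W=2) weight 1/36
  (Y=3, Z=2, X=1, W=2) weight 1/36
  (Y=4, Z=1, X=2, W=1) weight 1/54
  (Y=4, Z=2, X=1, W=1) weight 1/27
Group by Z:
  weight(Z=1) = 5/108
  weight(Z=2) = 7/108
Total weight = 5/108 + 7/108 = 1/9
P(Z=1 | obs) = 5/108 / 1/9 = 5/12
P(Z=2 | obs) = 7/108 / 1/9 = 7/12

P(Z = 2 | obs) = 7/12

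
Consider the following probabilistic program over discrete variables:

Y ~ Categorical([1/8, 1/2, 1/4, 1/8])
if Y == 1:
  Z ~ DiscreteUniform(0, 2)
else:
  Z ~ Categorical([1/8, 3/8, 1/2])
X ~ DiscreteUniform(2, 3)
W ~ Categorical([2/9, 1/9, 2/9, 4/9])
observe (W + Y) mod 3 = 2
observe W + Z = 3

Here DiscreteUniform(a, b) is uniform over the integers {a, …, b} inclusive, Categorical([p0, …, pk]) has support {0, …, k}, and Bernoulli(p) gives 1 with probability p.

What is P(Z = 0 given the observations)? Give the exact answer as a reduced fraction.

P(Z = 0 | obs) = 6/23

Enumerate traces; 8 have nonzero weight after conditioning:
  (Y=0, Z=1, X=2, W=2) weight 1/192
  (Y=0, Z=1, X=3, W=2) weight 1/192
  (Y=1, Z=2, X=2, W=1) weight 1/108
  (Y=1, Z=2, X=3, W=1) weight 1/108
  (Y=2, Z=0, X=2, W=3) weight 1/144
  (Y=2, Z=0, X=3, W=3) weight 1/144
  (Y=3, Z=1, X=2, W=2) weight 1/192
  (Y=3, Z=1, X=3, W=2) weight 1/192
Group by Z:
  weight(Z=0) = 1/72
  weight(Z=1) = 1/48
  weight(Z=2) = 1/54
Total weight = 1/72 + 1/48 + 1/54 = 23/432
P(Z=0 | obs) = 1/72 / 23/432 = 6/23
P(Z=1 | obs) = 1/48 / 23/432 = 9/23
P(Z=2 | obs) = 1/54 / 23/432 = 8/23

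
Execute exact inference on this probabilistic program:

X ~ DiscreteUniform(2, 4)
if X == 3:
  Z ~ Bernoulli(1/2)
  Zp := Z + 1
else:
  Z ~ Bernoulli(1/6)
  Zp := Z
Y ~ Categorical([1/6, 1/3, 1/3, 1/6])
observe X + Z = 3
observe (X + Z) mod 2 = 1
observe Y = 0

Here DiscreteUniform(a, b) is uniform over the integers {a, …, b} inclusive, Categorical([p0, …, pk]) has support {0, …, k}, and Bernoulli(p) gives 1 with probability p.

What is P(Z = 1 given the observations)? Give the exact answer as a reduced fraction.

Enumerate traces; 2 have nonzero weight after conditioning:
  (X=2, Z=1, Y=0) weight 1/108
  (X=3, Z=0, Y=0) weight 1/36
Group by Z:
  weight(Z=0) = 1/36
  weight(Z=1) = 1/108
Total weight = 1/36 + 1/108 = 1/27
P(Z=0 | obs) = 1/36 / 1/27 = 3/4
P(Z=1 | obs) = 1/108 / 1/27 = 1/4

P(Z = 1 | obs) = 1/4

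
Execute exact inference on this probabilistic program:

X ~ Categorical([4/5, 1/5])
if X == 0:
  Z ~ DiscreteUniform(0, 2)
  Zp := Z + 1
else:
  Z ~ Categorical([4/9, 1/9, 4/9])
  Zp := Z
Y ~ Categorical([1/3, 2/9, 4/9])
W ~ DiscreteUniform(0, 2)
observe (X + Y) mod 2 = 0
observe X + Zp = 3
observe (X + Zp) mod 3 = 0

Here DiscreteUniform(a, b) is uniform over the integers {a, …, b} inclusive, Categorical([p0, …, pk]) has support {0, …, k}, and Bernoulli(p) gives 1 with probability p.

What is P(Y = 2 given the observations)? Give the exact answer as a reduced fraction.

P(Y = 2 | obs) = 12/23

Enumerate traces; 9 have nonzero weight after conditioning:
  (X=0, Z=2, Y=0, W=0) weight 4/135
  (X=0, Z=2, Y=0, W=1) weight 4/135
  (X=0, Z=2, Y=0, W=2) weight 4/135
  (X=0, Z=2, Y=2, W=0) weight 16/405
  (X=0, Z=2, Y=2, W=1) weight 16/405
  (X=0, Z=2, Y=2, W=2) weight 16/405
  (X=1, Z=2, Y=1, W=0) weight 8/1215
  (X=1, Z=2, Y=1, W=1) weight 8/1215
  … 1 more
Group by Y:
  weight(Y=0) = 4/45
  weight(Y=1) = 8/405
  weight(Y=2) = 16/135
Total weight = 4/45 + 8/405 + 16/135 = 92/405
P(Y=0 | obs) = 4/45 / 92/405 = 9/23
P(Y=1 | obs) = 8/405 / 92/405 = 2/23
P(Y=2 | obs) = 16/135 / 92/405 = 12/23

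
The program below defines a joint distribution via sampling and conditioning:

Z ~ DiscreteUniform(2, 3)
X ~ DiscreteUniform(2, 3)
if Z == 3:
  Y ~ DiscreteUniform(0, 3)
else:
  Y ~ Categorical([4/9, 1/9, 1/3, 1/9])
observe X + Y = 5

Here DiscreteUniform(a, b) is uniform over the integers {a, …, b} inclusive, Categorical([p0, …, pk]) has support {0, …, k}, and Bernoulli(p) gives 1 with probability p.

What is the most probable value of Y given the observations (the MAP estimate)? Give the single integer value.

Enumerate traces; 4 have nonzero weight after conditioning:
  (Z=2, X=2, Y=3) weight 1/36
  (Z=2, X=3, Y=2) weight 1/12
  (Z=3, X=2, Y=3) weight 1/16
  (Z=3, X=3, Y=2) weight 1/16
Group by Y:
  weight(Y=2) = 7/48
  weight(Y=3) = 13/144
Total weight = 7/48 + 13/144 = 17/72
P(Y=2 | obs) = 7/48 / 17/72 = 21/34
P(Y=3 | obs) = 13/144 / 17/72 = 13/34
argmax = 2

argmax_v P(Y = v | obs) = 2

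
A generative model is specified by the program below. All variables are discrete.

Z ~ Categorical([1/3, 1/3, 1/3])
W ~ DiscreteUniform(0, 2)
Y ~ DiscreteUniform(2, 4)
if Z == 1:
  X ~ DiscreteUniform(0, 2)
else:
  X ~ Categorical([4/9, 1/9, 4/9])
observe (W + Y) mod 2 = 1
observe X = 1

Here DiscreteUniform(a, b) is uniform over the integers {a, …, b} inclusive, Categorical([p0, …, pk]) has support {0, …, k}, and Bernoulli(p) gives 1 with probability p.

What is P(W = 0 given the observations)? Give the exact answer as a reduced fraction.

P(W = 0 | obs) = 1/4

Enumerate traces; 12 have nonzero weight after conditioning:
  (Z=0, W=0, Y=3, X=1) weight 1/243
  (Z=0, W=1, Y=2, X=1) weight 1/243
  (Z=0, W=1, Y=4, X=1) weight 1/243
  (Z=0, W=2, Y=3, X=1) weight 1/243
  (Z=1, W=0, Y=3, X=1) weight 1/81
  (Z=1, W=1, Y=2, X=1) weight 1/81
  (Z=1, W=1, Y=4, X=1) weight 1/81
  (Z=1, W=2, Y=3, X=1) weight 1/81
  … 4 more
Group by W:
  weight(W=0) = 5/243
  weight(W=1) = 10/243
  weight(W=2) = 5/243
Total weight = 5/243 + 10/243 + 5/243 = 20/243
P(W=0 | obs) = 5/243 / 20/243 = 1/4
P(W=1 | obs) = 10/243 / 20/243 = 1/2
P(W=2 | obs) = 5/243 / 20/243 = 1/4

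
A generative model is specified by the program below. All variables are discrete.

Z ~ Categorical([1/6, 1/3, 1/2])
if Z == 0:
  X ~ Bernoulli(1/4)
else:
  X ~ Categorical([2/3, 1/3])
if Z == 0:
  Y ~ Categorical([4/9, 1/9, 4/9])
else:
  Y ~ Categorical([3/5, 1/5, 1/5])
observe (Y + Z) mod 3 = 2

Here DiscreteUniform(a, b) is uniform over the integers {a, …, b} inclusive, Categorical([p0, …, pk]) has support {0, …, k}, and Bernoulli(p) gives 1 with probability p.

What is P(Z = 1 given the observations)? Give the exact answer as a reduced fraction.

P(Z = 1 | obs) = 18/119

Enumerate traces; 6 have nonzero weight after conditioning:
  (Z=0, X=0, Y=2) weight 1/18
  (Z=0, X=1, Y=2) weight 1/54
  (Z=1, X=0, Y=1) weight 2/45
  (Z=1, X=1, Y=1) weight 1/45
  (Z=2, X=0, Y=0) weight 1/5
  (Z=2, X=1, Y=0) weight 1/10
Group by Z:
  weight(Z=0) = 2/27
  weight(Z=1) = 1/15
  weight(Z=2) = 3/10
Total weight = 2/27 + 1/15 + 3/10 = 119/270
P(Z=0 | obs) = 2/27 / 119/270 = 20/119
P(Z=1 | obs) = 1/15 / 119/270 = 18/119
P(Z=2 | obs) = 3/10 / 119/270 = 81/119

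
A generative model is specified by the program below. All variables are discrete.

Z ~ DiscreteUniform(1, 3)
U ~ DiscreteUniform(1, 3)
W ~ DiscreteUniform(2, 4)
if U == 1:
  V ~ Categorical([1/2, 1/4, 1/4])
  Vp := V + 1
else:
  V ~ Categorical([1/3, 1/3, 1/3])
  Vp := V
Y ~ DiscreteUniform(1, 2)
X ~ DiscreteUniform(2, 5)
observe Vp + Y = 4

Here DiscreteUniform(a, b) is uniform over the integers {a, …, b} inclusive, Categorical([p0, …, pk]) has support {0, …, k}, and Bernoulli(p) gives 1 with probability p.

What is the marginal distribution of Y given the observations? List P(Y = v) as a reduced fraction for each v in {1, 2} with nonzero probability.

Enumerate traces; 144 have nonzero weight after conditioning:
  (Z=1, U=1, W=2, V=1, Y=2, X=2) weight 1/864
  (Z=1, U=1, W=2, V=1, Y=2, X=3) weight 1/864
  (Z=1, U=1, W=2, V=1, Y=2, X=4) weight 1/864
  (Z=1, U=1, W=2, V=1, Y=2, X=5) weight 1/864
  (Z=1, U=1, W=2, V=2, Y=1, X=2) weight 1/864
  (Z=1, U=1, W=2, V=2, Y=1, X=3) weight 1/864
  (Z=1, U=1, W=2, V=2, Y=1, X=4) weight 1/864
  (Z=1, U=1, W=2, V=2, Y=1, X=5) weight 1/864
  … 136 more
Group by Y:
  weight(Y=1) = 1/24
  weight(Y=2) = 11/72
Total weight = 1/24 + 11/72 = 7/36
P(Y=1 | obs) = 1/24 / 7/36 = 3/14
P(Y=2 | obs) = 11/72 / 7/36 = 11/14

P(Y=1) = 3/14, P(Y=2) = 11/14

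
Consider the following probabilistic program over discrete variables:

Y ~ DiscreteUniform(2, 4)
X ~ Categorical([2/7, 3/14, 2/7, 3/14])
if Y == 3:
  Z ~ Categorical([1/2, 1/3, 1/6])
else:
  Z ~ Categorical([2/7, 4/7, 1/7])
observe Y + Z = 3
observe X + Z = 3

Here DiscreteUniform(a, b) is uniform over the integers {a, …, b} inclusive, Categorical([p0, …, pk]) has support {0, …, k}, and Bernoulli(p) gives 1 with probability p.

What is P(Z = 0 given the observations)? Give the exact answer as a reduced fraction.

P(Z = 0 | obs) = 21/53

Enumerate traces; 2 have nonzero weight after conditioning:
  (Y=2, X=2, Z=1) weight 8/147
  (Y=3, X=3, Z=0) weight 1/28
Group by Z:
  weight(Z=0) = 1/28
  weight(Z=1) = 8/147
Total weight = 1/28 + 8/147 = 53/588
P(Z=0 | obs) = 1/28 / 53/588 = 21/53
P(Z=1 | obs) = 8/147 / 53/588 = 32/53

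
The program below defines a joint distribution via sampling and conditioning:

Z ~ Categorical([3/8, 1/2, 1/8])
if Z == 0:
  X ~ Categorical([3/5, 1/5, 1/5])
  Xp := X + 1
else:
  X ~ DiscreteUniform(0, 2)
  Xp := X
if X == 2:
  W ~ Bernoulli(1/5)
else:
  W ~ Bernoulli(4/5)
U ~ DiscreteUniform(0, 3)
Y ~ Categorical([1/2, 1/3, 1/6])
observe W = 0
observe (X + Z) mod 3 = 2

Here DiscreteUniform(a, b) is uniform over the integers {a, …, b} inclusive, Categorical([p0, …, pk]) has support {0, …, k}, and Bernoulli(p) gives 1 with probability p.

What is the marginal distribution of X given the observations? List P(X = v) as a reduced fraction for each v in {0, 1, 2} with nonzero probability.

P(X=0) = 5/61, P(X=1) = 20/61, P(X=2) = 36/61

Enumerate traces; 36 have nonzero weight after conditioning:
  (Z=0, X=2, W=0, U=0, Y=0) weight 3/400
  (Z=0, X=2, W=0, U=0, Y=1) weight 1/200
  (Z=0, X=2, W=0, U=0, Y=2) weight 1/400
  (Z=0, X=2, W=0, U=1, Y=0) weight 3/400
  (Z=0, X=2, W=0, U=1, Y=1) weight 1/200
  (Z=0, X=2, W=0, U=1, Y=2) weight 1/400
  (Z=0, X=2, W=0, U=2, Y=0) weight 3/400
  (Z=0, X=2, W=0, U=2, Y=1) weight 1/200
  (Z=1, X=1, W=0, U=0, Y=0) weight 1/240
  (Z=2, X=0, W=0, U=0, Y=0) weight 1/960
  … 26 more
Group by X:
  weight(X=0) = 1/120
  weight(X=1) = 1/30
  weight(X=2) = 3/50
Total weight = 1/120 + 1/30 + 3/50 = 61/600
P(X=0 | obs) = 1/120 / 61/600 = 5/61
P(X=1 | obs) = 1/30 / 61/600 = 20/61
P(X=2 | obs) = 3/50 / 61/600 = 36/61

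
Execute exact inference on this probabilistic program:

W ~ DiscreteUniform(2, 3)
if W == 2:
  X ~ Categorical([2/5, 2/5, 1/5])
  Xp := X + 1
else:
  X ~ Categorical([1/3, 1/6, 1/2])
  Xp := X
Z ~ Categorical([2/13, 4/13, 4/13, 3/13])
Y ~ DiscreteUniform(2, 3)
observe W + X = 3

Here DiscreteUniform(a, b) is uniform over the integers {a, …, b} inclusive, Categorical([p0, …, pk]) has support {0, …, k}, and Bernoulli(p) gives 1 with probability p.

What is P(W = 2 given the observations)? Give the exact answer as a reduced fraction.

P(W = 2 | obs) = 6/11

Enumerate traces; 16 have nonzero weight after conditioning:
  (W=2, X=1, Z=0, Y=2) weight 1/65
  (W=2, X=1, Z=0, Y=3) weight 1/65
  (W=2, X=1, Z=1, Y=2) weight 2/65
  (W=2, X=1, Z=1, Y=3) weight 2/65
  (W=2, X=1, Z=2, Y=2) weight 2/65
  (W=2, X=1, Z=2, Y=3) weight 2/65
  (W=2, X=1, Z=3, Y=2) weight 3/130
  (W=2, X=1, Z=3, Y=3) weight 3/130
  (W=3, X=0, Z=0, Y=2) weight 1/78
  … 7 more
Group by W:
  weight(W=2) = 1/5
  weight(W=3) = 1/6
Total weight = 1/5 + 1/6 = 11/30
P(W=2 | obs) = 1/5 / 11/30 = 6/11
P(W=3 | obs) = 1/6 / 11/30 = 5/11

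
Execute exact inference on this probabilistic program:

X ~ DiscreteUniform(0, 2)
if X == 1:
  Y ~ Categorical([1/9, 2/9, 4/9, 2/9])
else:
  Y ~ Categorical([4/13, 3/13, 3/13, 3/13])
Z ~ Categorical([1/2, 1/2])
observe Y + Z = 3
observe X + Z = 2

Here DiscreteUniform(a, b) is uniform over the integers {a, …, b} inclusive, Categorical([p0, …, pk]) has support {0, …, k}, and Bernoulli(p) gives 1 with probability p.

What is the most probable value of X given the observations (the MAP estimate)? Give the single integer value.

argmax_v P(X = v | obs) = 1

Enumerate traces; 2 have nonzero weight after conditioning:
  (X=1, Y=2, Z=1) weight 2/27
  (X=2, Y=3, Z=0) weight 1/26
Group by X:
  weight(X=1) = 2/27
  weight(X=2) = 1/26
Total weight = 2/27 + 1/26 = 79/702
P(X=1 | obs) = 2/27 / 79/702 = 52/79
P(X=2 | obs) = 1/26 / 79/702 = 27/79
argmax = 1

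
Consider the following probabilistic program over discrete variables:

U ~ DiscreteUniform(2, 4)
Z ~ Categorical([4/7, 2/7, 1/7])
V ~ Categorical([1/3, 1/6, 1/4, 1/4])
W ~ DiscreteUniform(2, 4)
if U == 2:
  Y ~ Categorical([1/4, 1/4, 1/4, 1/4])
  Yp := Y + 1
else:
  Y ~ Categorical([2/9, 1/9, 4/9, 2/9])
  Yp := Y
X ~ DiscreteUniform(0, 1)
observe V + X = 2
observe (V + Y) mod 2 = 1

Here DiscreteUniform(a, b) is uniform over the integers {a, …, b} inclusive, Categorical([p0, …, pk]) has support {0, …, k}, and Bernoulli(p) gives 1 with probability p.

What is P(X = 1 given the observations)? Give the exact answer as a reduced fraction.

Enumerate traces; 108 have nonzero weight after conditioning:
  (U=2, Z=0, V=1, W=2, Y=0, X=1) weight 1/756
  (U=2, Z=0, V=1, W=2, Y=2, X=1) weight 1/756
  (U=2, Z=0, V=1, W=3, Y=0, X=1) weight 1/756
  (U=2, Z=0, V=1, W=3, Y=2, X=1) weight 1/756
  (U=2, Z=0, V=1, W=4, Y=0, X=1) weight 1/756
  (U=2, Z=0, V=1, W=4, Y=2, X=1) weight 1/756
  (U=2, Z=0, V=2, W=2, Y=1, X=0) weight 1/504
  (U=2, Z=0, V=2, W=2, Y=3, X=0) weight 1/504
  … 100 more
Group by X:
  weight(X=0) = 7/144
  weight(X=1) = 11/216
Total weight = 7/144 + 11/216 = 43/432
P(X=0 | obs) = 7/144 / 43/432 = 21/43
P(X=1 | obs) = 11/216 / 43/432 = 22/43

P(X = 1 | obs) = 22/43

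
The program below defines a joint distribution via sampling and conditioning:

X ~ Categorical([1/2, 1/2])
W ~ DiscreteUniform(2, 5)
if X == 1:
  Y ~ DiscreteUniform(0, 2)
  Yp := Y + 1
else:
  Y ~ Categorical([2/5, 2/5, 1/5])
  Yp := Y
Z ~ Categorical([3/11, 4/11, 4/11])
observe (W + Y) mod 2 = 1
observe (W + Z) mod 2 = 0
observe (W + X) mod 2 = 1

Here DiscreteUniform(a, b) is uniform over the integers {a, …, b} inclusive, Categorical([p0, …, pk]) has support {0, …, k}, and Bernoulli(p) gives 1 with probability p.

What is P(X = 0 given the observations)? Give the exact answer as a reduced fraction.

Enumerate traces; 8 have nonzero weight after conditioning:
  (X=0, W=3, Y=0, Z=1) weight 1/55
  (X=0, W=3, Y=2, Z=1) weight 1/110
  (X=0, W=5, Y=0, Z=1) weight 1/55
  (X=0, W=5, Y=2, Z=1) weight 1/110
  (X=1, W=2, Y=1, Z=0) weight 1/88
  (X=1, W=2, Y=1, Z=2) weight 1/66
  (X=1, W=4, Y=1, Z=0) weight 1/88
  (X=1, W=4, Y=1, Z=2) weight 1/66
Group by X:
  weight(X=0) = 3/55
  weight(X=1) = 7/132
Total weight = 3/55 + 7/132 = 71/660
P(X=0 | obs) = 3/55 / 71/660 = 36/71
P(X=1 | obs) = 7/132 / 71/660 = 35/71

P(X = 0 | obs) = 36/71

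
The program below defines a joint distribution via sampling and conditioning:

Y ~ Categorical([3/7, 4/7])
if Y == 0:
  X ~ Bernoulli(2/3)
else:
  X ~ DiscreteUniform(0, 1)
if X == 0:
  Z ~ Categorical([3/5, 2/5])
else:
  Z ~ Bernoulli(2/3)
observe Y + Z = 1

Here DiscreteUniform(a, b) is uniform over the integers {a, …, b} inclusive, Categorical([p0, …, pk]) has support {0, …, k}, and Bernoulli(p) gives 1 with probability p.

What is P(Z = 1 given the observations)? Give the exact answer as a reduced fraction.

P(Z = 1 | obs) = 13/27

Enumerate traces; 4 have nonzero weight after conditioning:
  (Y=0, X=0, Z=1) weight 2/35
  (Y=0, X=1, Z=1) weight 4/21
  (Y=1, X=0, Z=0) weight 6/35
  (Y=1, X=1, Z=0) weight 2/21
Group by Z:
  weight(Z=0) = 4/15
  weight(Z=1) = 26/105
Total weight = 4/15 + 26/105 = 18/35
P(Z=0 | obs) = 4/15 / 18/35 = 14/27
P(Z=1 | obs) = 26/105 / 18/35 = 13/27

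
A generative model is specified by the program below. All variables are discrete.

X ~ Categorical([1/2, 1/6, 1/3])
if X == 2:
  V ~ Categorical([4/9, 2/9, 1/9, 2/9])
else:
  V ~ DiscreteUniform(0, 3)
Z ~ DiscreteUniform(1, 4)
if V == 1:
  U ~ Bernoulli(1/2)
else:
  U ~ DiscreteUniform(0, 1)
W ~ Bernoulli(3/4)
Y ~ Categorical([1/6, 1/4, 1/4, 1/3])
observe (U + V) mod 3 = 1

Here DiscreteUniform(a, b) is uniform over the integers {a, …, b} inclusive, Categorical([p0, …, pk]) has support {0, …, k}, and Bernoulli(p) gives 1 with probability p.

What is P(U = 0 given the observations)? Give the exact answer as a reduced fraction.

P(U = 0 | obs) = 13/43

Enumerate traces; 288 have nonzero weight after conditioning:
  (X=0, V=0, Z=1, U=1, W=0, Y=0) weight 1/1536
  (X=0, V=0, Z=1, U=1, W=0, Y=1) weight 1/1024
  (X=0, V=0, Z=1, U=1, W=0, Y=2) weight 1/1024
  (X=0, V=0, Z=1, U=1, W=0, Y=3) weight 1/768
  (X=0, V=0, Z=1, U=1, W=1, Y=0) weight 1/512
  (X=0, V=0, Z=1, U=1, W=1, Y=1) weight 3/1024
  (X=0, V=0, Z=1, U=1, W=1, Y=2) weight 3/1024
  (X=0, V=0, Z=1, U=1, W=1, Y=3) weight 1/256
  (X=0, V=1, Z=1, U=0, W=0, Y=0) weight 1/1536
  … 279 more
Group by U:
  weight(U=0) = 13/108
  weight(U=1) = 5/18
Total weight = 13/108 + 5/18 = 43/108
P(U=0 | obs) = 13/108 / 43/108 = 13/43
P(U=1 | obs) = 5/18 / 43/108 = 30/43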